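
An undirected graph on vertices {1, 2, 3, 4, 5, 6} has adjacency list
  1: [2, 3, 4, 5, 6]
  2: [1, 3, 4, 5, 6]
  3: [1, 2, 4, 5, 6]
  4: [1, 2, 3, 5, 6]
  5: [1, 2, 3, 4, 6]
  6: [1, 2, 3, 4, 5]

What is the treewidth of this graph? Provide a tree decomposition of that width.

A single bag containing all 6 vertices is trivially a valid decomposition of width 5. On the other hand G contains the 6-clique {1, 2, 3, 4, 5, 6}. A clique must lie in a single bag of any decomposition, so no decomposition can have width below 5. The upper and lower bounds meet at 5, so that is the treewidth.

Treewidth 5.
Bags: B1 = {1, 2, 3, 4, 5, 6}
Tree: (single bag)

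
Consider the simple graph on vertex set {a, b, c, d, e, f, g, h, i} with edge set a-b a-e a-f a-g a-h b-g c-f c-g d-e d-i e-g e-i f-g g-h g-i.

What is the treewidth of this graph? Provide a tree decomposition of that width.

Treewidth 2.
One such decomposition:
Bags: B1 = {a, e, g}  B2 = {a, b, g}  B3 = {a, g, h}  B4 = {a, f, g}  B5 = {c, f, g}  B6 = {e, g, i}  B7 = {d, e, i}
Tree: B1–B2, B2–B3, B1–B4, B4–B5, B1–B6, B6–B7

The largest bag has 3 vertices, giving width 2; this decomposition certifies tw(G) ≤ 2. On the other hand G contains the 3-clique {d, e, i}. A clique must lie in a single bag of any decomposition, so no decomposition can have width below 2. Hence tw(G) = 2 exactly.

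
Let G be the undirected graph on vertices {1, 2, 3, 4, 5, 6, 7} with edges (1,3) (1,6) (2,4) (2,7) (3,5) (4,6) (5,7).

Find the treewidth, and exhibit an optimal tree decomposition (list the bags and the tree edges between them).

The largest bag has 3 vertices, giving width 2; this decomposition certifies tw(G) ≤ 2. The edges 3–1–6–4–2–7–5–3 form a cycle, so G is not a tree and its treewidth is at least 2. Therefore the treewidth is 2.

Treewidth 2.
One optimal decomposition is:
Bags: B1 = {1, 3, 6}  B2 = {3, 4, 6}  B3 = {2, 3, 4}  B4 = {2, 3, 7}  B5 = {3, 5, 7}
Tree: B1–B2, B2–B3, B3–B4, B4–B5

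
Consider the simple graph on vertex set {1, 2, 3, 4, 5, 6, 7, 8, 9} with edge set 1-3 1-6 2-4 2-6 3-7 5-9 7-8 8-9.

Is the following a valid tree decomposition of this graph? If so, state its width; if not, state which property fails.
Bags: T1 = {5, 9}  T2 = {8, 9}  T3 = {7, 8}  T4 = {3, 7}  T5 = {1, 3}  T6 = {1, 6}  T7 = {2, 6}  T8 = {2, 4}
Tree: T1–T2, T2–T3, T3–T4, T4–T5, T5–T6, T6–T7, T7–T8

Every vertex of G appears in some bag (union = {1, 2, 3, 4, 5, 6, 7, 8, 9}); every edge is covered by a bag; and for each vertex v the set of bags containing v is connected in the bag tree. The decomposition is therefore valid. The largest bag has 2 vertices, so the width is 1.

Yes; width 1.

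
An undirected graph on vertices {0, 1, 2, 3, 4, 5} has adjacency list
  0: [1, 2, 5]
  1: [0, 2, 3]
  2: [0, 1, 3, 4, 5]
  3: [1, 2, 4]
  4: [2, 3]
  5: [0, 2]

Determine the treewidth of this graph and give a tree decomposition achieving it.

Treewidth 2.
One such decomposition:
Bags: B1 = {0, 1, 2}  B2 = {0, 2, 5}  B3 = {1, 2, 3}  B4 = {2, 3, 4}
Tree: B1–B2, B1–B3, B3–B4

Each bag holds 3 vertices, so the decomposition has width 2, which upper-bounds the treewidth. On the other hand G contains the 3-clique {0, 1, 2}. A clique must lie in a single bag of any decomposition, so no decomposition can have width below 2. Hence tw(G) = 2 exactly.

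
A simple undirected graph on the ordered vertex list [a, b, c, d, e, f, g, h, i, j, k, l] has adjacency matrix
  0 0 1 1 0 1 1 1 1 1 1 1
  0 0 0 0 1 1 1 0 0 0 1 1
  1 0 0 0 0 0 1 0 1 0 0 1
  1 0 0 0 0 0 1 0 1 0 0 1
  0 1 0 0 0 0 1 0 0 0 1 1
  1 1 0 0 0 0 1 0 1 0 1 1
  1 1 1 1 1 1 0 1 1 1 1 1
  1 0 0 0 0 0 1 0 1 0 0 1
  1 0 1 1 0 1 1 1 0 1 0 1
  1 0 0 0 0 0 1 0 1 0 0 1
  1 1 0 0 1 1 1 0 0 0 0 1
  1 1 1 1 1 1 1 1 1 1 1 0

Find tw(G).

A width-4 tree decomposition is:
Bags: B1 = {b, f, g, k, l}  B2 = {a, f, g, k, l}  B3 = {b, e, g, k, l}  B4 = {a, f, g, i, l}  B5 = {a, d, g, i, l}  B6 = {a, g, i, j, l}  B7 = {a, g, h, i, l}  B8 = {a, c, g, i, l}
Tree: B1–B2, B1–B3, B2–B4, B4–B5, B4–B6, B6–B7, B5–B8
Each bag holds 5 vertices, so the decomposition has width 4, which upper-bounds the treewidth. For the lower bound, the 5 vertices {b, e, g, k, l} are pairwise adjacent, and any tree decomposition puts a clique entirely inside one bag — forcing width ≥ 4. Therefore the treewidth is 4.

4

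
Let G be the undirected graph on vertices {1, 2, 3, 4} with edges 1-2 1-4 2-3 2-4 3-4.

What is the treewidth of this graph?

2

A width-2 tree decomposition is:
Bags: B1 = {1, 2, 4}  B2 = {2, 3, 4}
Tree: B1–B2
Every bag has size at most 3, so the width is 3 − 1 = 2 and tw(G) ≤ 2. For the lower bound, the 3 vertices {1, 2, 4} are pairwise adjacent, and any tree decomposition puts a clique entirely inside one bag — forcing width ≥ 2. The upper and lower bounds meet at 2, so that is the treewidth.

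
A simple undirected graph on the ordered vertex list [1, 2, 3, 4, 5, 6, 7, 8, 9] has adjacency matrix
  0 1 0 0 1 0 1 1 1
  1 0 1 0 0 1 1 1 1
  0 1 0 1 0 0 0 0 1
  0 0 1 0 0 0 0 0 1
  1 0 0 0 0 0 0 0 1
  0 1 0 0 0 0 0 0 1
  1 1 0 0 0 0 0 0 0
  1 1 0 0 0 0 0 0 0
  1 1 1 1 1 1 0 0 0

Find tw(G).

2

A width-2 tree decomposition is:
Bags: B1 = {2, 3, 9}  B2 = {1, 2, 9}  B3 = {3, 4, 9}  B4 = {2, 6, 9}  B5 = {1, 5, 9}  B6 = {1, 2, 7}  B7 = {1, 2, 8}
Tree: B1–B2, B1–B3, B1–B4, B2–B5, B2–B6, B6–B7
Each bag holds 3 vertices, so the decomposition has width 2, which upper-bounds the treewidth. On the other hand G contains the 3-clique {1, 2, 8}. A clique must lie in a single bag of any decomposition, so no decomposition can have width below 2. Combining the bounds, tw(G) = 2.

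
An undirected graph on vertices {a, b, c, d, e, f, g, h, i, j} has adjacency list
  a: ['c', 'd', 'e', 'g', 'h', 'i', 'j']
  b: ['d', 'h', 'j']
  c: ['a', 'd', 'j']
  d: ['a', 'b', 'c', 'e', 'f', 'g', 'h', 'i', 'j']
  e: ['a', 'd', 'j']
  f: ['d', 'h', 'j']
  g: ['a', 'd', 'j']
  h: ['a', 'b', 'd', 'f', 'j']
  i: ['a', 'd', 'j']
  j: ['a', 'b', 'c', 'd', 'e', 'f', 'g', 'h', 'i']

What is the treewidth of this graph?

A width-3 tree decomposition is:
Bags: B1 = {a, d, g, j}  B2 = {a, d, h, j}  B3 = {a, c, d, j}  B4 = {d, f, h, j}  B5 = {a, d, i, j}  B6 = {a, d, e, j}  B7 = {b, d, h, j}
Tree: B1–B2, B2–B3, B2–B4, B2–B5, B5–B6, B4–B7
Every bag has size at most 4, so the width is 4 − 1 = 3 and tw(G) ≤ 3. On the other hand G contains the 4-clique {a, d, g, j}. A clique must lie in a single bag of any decomposition, so no decomposition can have width below 3. Combining the bounds, tw(G) = 3.

3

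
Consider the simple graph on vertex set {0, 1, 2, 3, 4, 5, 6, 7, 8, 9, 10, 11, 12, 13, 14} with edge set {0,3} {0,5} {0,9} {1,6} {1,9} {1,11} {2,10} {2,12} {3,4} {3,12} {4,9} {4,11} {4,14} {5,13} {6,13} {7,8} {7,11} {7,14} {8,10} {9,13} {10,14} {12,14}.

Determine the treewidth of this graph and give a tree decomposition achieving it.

Treewidth 3.
One such decomposition:
Bags: B1 = {1, 5, 6, 13}  B2 = {1, 5, 9, 13}  B3 = {0, 1, 5, 9}  B4 = {0, 1, 9, 11}  B5 = {0, 4, 9, 11}  B6 = {0, 3, 4, 11}  B7 = {3, 4, 7, 11}  B8 = {3, 4, 7, 14}  B9 = {3, 7, 12, 14}  B10 = {7, 8, 12, 14}  B11 = {8, 10, 12, 14}  B12 = {2, 8, 10, 12}
Tree: B1–B2, B2–B3, B3–B4, B4–B5, B5–B6, B6–B7, B7–B8, B8–B9, B9–B10, B10–B11, B11–B12

The largest bag has 4 vertices, giving width 3; this decomposition certifies tw(G) ≤ 3. For the lower bound: the 4 vertex sets {5,6,13}, {1}, {9}, {0,3,4,11} are disjoint, each induces a connected subgraph, and every pair is joined by at least one edge of G. Contracting each set to a single vertex therefore yields K_{4} as a minor, and since treewidth is minor-monotone, tw(G) ≥ tw(K_{4}) = 3. Combining the bounds, tw(G) = 3.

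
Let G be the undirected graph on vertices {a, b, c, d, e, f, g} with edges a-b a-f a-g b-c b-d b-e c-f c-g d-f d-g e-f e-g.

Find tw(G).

A width-3 tree decomposition is:
Bags: B1 = {a, b, f, g}  B2 = {b, e, f, g}  B3 = {b, c, f, g}  B4 = {b, d, f, g}
Tree: B1–B2, B2–B3, B3–B4
The largest bag has 4 vertices, giving width 3; this decomposition certifies tw(G) ≤ 3. For the lower bound: the 4 vertex sets {a,b}, {e,f}, {g}, {c} are disjoint, each induces a connected subgraph, and every pair is joined by at least one edge of G. Contracting each set to a single vertex therefore yields K_{4} as a minor, and since treewidth is minor-monotone, tw(G) ≥ tw(K_{4}) = 3. Hence tw(G) = 3 exactly.

3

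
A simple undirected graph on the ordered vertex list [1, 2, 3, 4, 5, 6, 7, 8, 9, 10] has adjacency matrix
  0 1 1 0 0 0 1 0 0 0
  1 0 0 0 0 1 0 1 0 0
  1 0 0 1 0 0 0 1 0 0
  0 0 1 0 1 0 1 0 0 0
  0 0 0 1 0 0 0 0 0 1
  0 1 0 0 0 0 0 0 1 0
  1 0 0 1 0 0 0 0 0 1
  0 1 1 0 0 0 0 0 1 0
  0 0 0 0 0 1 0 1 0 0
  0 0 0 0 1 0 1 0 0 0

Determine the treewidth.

A width-2 tree decomposition is:
Bags: B1 = {2, 6, 9}  B2 = {2, 8, 9}  B3 = {1, 2, 8}  B4 = {1, 3, 8}  B5 = {1, 3, 7}  B6 = {3, 4, 7}  B7 = {4, 7, 10}  B8 = {4, 5, 10}
Tree: B1–B2, B2–B3, B3–B4, B4–B5, B5–B6, B6–B7, B7–B8
The largest bag has 3 vertices, giving width 2; this decomposition certifies tw(G) ≤ 2. The edges 6–9–8–2–6 form a cycle, so G is not a tree and its treewidth is at least 2. The upper and lower bounds meet at 2, so that is the treewidth.

2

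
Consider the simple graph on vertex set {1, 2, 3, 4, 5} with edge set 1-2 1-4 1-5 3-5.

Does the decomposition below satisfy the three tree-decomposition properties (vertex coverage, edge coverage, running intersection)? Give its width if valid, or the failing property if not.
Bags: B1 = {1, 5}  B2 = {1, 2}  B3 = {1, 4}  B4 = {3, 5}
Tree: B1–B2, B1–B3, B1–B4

Yes; width 1.

Every vertex of G appears in some bag (union = {1, 2, 3, 4, 5}); every edge is covered by a bag; and for each vertex v the set of bags containing v is connected in the bag tree. The decomposition is therefore valid. The largest bag has 2 vertices, so the width is 1.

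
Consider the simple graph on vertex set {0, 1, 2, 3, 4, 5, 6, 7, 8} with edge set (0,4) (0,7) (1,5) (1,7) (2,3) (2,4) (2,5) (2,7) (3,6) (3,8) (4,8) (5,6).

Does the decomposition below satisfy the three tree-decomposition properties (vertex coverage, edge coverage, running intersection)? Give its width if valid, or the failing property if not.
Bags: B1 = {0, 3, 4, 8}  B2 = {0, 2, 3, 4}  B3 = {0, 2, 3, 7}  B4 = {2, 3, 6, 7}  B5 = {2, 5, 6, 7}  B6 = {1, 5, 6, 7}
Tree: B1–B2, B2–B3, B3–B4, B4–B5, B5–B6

Checking the three conditions: (i) the bags cover all of {0, 1, 2, 3, 4, 5, 6, 7, 8}; (ii) for each edge, some bag contains both endpoints; (iii) the bags containing any fixed vertex form a subtree. All hold, so the decomposition is valid with width 4 − 1 = 3.

Yes; width 3.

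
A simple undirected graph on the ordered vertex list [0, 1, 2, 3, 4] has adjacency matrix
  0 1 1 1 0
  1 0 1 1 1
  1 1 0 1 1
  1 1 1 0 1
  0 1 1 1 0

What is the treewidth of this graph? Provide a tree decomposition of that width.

Treewidth 3.
Bags: B1 = {0, 1, 2, 3}  B2 = {1, 2, 3, 4}
Tree: B1–B2

Every bag has size at most 4, so the width is 4 − 1 = 3 and tw(G) ≤ 3. On the other hand G contains the 4-clique {0, 1, 2, 3}. A clique must lie in a single bag of any decomposition, so no decomposition can have width below 3. Combining the bounds, tw(G) = 3.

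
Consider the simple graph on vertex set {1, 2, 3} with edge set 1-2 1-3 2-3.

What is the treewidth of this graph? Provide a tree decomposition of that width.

With just one bag of size 3, the width is 3 − 1 = 2, so tw(G) ≤ 2. On the other hand G contains the 3-clique {1, 2, 3}. A clique must lie in a single bag of any decomposition, so no decomposition can have width below 2. Therefore the treewidth is 2.

Treewidth 2.
One such decomposition:
Bags: B1 = {1, 2, 3}
Tree: (single bag)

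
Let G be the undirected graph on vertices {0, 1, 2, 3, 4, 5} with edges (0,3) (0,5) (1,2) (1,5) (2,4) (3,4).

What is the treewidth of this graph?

A width-2 tree decomposition is:
Bags: B1 = {0, 3, 5}  B2 = {3, 4, 5}  B3 = {2, 4, 5}  B4 = {1, 2, 5}
Tree: B1–B2, B2–B3, B3–B4
Each bag holds 3 vertices, so the decomposition has width 2, which upper-bounds the treewidth. For the lower bound, G contains the cycle 5–0–3–4–2–1–5, so G is not a forest; only forests have treewidth ≤ 1, hence tw(G) ≥ 2. The upper and lower bounds meet at 2, so that is the treewidth.

2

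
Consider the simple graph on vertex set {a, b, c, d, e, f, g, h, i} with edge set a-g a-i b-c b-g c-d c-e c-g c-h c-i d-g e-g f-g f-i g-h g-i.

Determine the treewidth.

A width-2 tree decomposition is:
Bags: B1 = {c, e, g}  B2 = {c, g, i}  B3 = {f, g, i}  B4 = {a, g, i}  B5 = {c, d, g}  B6 = {b, c, g}  B7 = {c, g, h}
Tree: B1–B2, B2–B3, B3–B4, B2–B5, B2–B6, B5–B7
Every bag has size at most 3, so the width is 3 − 1 = 2 and tw(G) ≤ 2. On the other hand G contains the 3-clique {a, g, i}. A clique must lie in a single bag of any decomposition, so no decomposition can have width below 2. Combining the bounds, tw(G) = 2.

2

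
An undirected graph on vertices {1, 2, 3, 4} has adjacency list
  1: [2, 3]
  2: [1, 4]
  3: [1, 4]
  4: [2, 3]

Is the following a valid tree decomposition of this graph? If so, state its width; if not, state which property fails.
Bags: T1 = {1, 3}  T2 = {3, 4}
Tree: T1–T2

A tree decomposition must satisfy three properties: every vertex lies in some bag; for every edge, both endpoints lie together in some bag; and for every vertex, the bags containing it form a connected subtree. Here vertex 2 appears in no bag, so the decomposition is invalid.

No — vertex 2 appears in no bag.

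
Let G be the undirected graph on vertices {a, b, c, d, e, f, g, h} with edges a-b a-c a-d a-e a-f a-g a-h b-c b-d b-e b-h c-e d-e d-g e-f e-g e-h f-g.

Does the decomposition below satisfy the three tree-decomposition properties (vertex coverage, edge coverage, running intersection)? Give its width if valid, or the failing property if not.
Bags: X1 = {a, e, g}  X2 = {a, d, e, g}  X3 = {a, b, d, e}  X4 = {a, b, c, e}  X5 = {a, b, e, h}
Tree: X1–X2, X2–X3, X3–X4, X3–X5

A tree decomposition must satisfy three properties: every vertex lies in some bag; for every edge, both endpoints lie together in some bag; and for every vertex, the bags containing it form a connected subtree. Here vertex f appears in no bag, so the decomposition is invalid.

No — vertex f appears in no bag.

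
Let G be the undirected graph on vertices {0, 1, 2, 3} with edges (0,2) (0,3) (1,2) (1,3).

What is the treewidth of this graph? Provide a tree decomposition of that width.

Treewidth 2.
One optimal decomposition is:
Bags: B1 = {1, 2, 3}  B2 = {0, 2, 3}
Tree: B1–B2

The largest bag has 3 vertices, giving width 2; this decomposition certifies tw(G) ≤ 2. Since 3–1–2–0–3 is a cycle in G, G is not acyclic. Forests are exactly the graphs of treewidth ≤ 1, so tw(G) ≥ 2. The upper and lower bounds meet at 2, so that is the treewidth.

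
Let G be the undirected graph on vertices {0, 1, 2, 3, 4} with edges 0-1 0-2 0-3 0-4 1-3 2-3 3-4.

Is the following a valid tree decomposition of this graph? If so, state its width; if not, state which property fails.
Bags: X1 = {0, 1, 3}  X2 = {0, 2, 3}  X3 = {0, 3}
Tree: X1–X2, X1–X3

A tree decomposition must satisfy three properties: every vertex lies in some bag; for every edge, both endpoints lie together in some bag; and for every vertex, the bags containing it form a connected subtree. Here vertex 4 appears in no bag, so the decomposition is invalid.

No — vertex 4 appears in no bag.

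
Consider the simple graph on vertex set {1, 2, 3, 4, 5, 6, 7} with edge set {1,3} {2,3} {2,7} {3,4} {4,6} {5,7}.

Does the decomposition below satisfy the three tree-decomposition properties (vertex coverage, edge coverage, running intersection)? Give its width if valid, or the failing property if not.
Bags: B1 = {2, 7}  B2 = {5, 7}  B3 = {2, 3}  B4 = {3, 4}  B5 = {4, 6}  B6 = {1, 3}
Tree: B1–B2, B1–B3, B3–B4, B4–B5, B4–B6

Checking the three conditions: (i) the bags cover all of {1, 2, 3, 4, 5, 6, 7}; (ii) for each edge, some bag contains both endpoints; (iii) the bags containing any fixed vertex form a subtree. All hold, so the decomposition is valid with width 2 − 1 = 1.

Yes; width 1.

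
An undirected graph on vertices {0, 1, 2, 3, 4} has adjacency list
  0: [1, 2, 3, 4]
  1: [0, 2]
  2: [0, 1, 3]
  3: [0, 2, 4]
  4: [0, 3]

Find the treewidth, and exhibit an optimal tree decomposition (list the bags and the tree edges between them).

Every bag has size at most 3, so the width is 3 − 1 = 2 and tw(G) ≤ 2. Conversely, {0, 1, 2} is a clique of size 3, and the vertices of any clique must share a bag in every tree decomposition; so some bag has ≥ 3 vertices and tw(G) ≥ 2. Combining the bounds, tw(G) = 2.

Treewidth 2.
One such decomposition:
Bags: B1 = {0, 3, 4}  B2 = {0, 2, 3}  B3 = {0, 1, 2}
Tree: B1–B2, B2–B3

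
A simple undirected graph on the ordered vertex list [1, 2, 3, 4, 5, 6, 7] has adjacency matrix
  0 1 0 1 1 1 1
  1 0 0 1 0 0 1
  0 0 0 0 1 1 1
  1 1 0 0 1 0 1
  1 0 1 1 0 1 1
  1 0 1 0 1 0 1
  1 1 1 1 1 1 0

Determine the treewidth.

A width-3 tree decomposition is:
Bags: B1 = {1, 4, 5, 7}  B2 = {1, 5, 6, 7}  B3 = {1, 2, 4, 7}  B4 = {3, 5, 6, 7}
Tree: B1–B2, B1–B3, B2–B4
Every bag has size at most 4, so the width is 4 − 1 = 3 and tw(G) ≤ 3. Conversely, {1, 2, 4, 7} is a clique of size 4, and the vertices of any clique must share a bag in every tree decomposition; so some bag has ≥ 4 vertices and tw(G) ≥ 3. Combining the bounds, tw(G) = 3.

3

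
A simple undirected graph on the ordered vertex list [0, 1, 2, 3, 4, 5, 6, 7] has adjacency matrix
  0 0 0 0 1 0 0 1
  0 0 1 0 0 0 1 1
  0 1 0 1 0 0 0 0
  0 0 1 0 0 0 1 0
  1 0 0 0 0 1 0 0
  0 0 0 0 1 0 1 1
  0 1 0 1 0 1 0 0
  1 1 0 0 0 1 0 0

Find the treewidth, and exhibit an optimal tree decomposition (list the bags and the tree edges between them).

Treewidth 2.
Bags: B1 = {1, 2, 3}  B2 = {1, 3, 6}  B3 = {1, 6, 7}  B4 = {5, 6, 7}  B5 = {0, 5, 7}  B6 = {0, 4, 5}
Tree: B1–B2, B2–B3, B3–B4, B4–B5, B5–B6

Every bag has size at most 3, so the width is 3 − 1 = 2 and tw(G) ≤ 2. For the lower bound, G contains the cycle 2–3–6–1–2, so G is not a forest; only forests have treewidth ≤ 1, hence tw(G) ≥ 2. Combining the bounds, tw(G) = 2.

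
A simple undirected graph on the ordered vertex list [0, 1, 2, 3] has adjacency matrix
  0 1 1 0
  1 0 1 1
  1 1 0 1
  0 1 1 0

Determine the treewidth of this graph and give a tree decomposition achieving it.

Treewidth 2.
One such decomposition:
Bags: B1 = {1, 2, 3}  B2 = {0, 1, 2}
Tree: B1–B2

Each bag holds 3 vertices, so the decomposition has width 2, which upper-bounds the treewidth. For the lower bound, the 3 vertices {0, 1, 2} are pairwise adjacent, and any tree decomposition puts a clique entirely inside one bag — forcing width ≥ 2. Therefore the treewidth is 2.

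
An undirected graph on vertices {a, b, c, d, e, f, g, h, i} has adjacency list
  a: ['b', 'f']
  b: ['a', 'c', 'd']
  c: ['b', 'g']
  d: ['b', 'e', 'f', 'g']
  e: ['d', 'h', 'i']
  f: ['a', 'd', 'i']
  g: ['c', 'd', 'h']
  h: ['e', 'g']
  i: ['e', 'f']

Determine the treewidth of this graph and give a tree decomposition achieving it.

Each bag holds 4 vertices, so the decomposition has width 3, which upper-bounds the treewidth. For the lower bound: the 4 vertex sets {e,h,i}, {f}, {d}, {a,b,c,g} are disjoint, each induces a connected subgraph, and every pair is joined by at least one edge of G. Contracting each set to a single vertex therefore yields K_{4} as a minor, and since treewidth is minor-monotone, tw(G) ≥ tw(K_{4}) = 3. Therefore the treewidth is 3.

Treewidth 3.
Bags: B1 = {e, f, h, i}  B2 = {d, e, f, h}  B3 = {d, f, g, h}  B4 = {a, d, f, g}  B5 = {a, b, d, g}  B6 = {a, b, c, g}
Tree: B1–B2, B2–B3, B3–B4, B4–B5, B5–B6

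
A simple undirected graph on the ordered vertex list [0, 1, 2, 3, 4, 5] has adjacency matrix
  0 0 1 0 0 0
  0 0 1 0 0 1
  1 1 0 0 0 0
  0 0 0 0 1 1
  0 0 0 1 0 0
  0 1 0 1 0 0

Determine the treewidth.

1

A width-1 tree decomposition is:
Bags: B1 = {3, 4}  B2 = {3, 5}  B3 = {1, 5}  B4 = {1, 2}  B5 = {0, 2}
Tree: B1–B2, B2–B3, B3–B4, B4–B5
The largest bag has 2 vertices, giving width 1; this decomposition certifies tw(G) ≤ 1. G has an edge, so its treewidth is at least 1. The upper and lower bounds meet at 1, so that is the treewidth.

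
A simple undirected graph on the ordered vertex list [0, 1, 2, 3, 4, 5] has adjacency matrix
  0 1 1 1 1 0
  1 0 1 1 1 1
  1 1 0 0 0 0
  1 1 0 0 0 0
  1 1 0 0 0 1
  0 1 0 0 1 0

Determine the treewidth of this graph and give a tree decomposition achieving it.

Treewidth 2.
One optimal decomposition is:
Bags: B1 = {0, 1, 4}  B2 = {0, 1, 2}  B3 = {0, 1, 3}  B4 = {1, 4, 5}
Tree: B1–B2, B1–B3, B1–B4

The largest bag has 3 vertices, giving width 2; this decomposition certifies tw(G) ≤ 2. Conversely, {0, 1, 2} is a clique of size 3, and the vertices of any clique must share a bag in every tree decomposition; so some bag has ≥ 3 vertices and tw(G) ≥ 2. Combining the bounds, tw(G) = 2.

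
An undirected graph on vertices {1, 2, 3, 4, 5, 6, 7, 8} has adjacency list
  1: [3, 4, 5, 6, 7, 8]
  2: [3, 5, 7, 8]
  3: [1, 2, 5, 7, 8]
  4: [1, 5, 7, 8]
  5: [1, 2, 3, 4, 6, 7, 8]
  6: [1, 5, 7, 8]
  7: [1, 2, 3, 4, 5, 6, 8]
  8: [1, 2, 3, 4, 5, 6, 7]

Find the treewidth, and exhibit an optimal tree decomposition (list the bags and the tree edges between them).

Every bag has size at most 5, so the width is 5 − 1 = 4 and tw(G) ≤ 4. For the lower bound, the 5 vertices {1, 3, 5, 7, 8} are pairwise adjacent, and any tree decomposition puts a clique entirely inside one bag — forcing width ≥ 4. Combining the bounds, tw(G) = 4.

Treewidth 4.
One such decomposition:
Bags: B1 = {1, 4, 5, 7, 8}  B2 = {1, 5, 6, 7, 8}  B3 = {1, 3, 5, 7, 8}  B4 = {2, 3, 5, 7, 8}
Tree: B1–B2, B2–B3, B3–B4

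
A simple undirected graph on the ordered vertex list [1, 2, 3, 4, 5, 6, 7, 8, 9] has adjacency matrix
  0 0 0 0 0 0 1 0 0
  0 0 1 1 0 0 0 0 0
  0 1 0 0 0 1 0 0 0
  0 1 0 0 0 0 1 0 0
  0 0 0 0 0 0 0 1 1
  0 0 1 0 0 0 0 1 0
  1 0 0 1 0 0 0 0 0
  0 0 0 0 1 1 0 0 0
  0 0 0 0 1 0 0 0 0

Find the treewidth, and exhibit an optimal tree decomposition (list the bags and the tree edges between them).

Each bag holds 2 vertices, so the decomposition has width 1, which upper-bounds the treewidth. Since G has at least one edge (e.g. 1–7), it is not an edgeless graph, so tw(G) ≥ 1. Hence tw(G) = 1 exactly.

Treewidth 1.
One such decomposition:
Bags: B1 = {1, 7}  B2 = {4, 7}  B3 = {2, 4}  B4 = {2, 3}  B5 = {3, 6}  B6 = {6, 8}  B7 = {5, 8}  B8 = {5, 9}
Tree: B1–B2, B2–B3, B3–B4, B4–B5, B5–B6, B6–B7, B7–B8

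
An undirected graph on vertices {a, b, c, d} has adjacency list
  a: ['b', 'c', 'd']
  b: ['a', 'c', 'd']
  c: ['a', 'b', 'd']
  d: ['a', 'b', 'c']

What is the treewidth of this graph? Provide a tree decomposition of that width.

Treewidth 3.
One optimal decomposition is:
Bags: B1 = {a, b, c, d}
Tree: (single bag)

A single bag containing all 4 vertices is trivially a valid decomposition of width 3. On the other hand G contains the 4-clique {a, b, c, d}. A clique must lie in a single bag of any decomposition, so no decomposition can have width below 3. Hence tw(G) = 3 exactly.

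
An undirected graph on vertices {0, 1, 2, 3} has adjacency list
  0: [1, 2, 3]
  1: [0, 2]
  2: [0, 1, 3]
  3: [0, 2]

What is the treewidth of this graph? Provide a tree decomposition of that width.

Treewidth 2.
One optimal decomposition is:
Bags: B1 = {0, 1, 2}  B2 = {0, 2, 3}
Tree: B1–B2

Each bag holds 3 vertices, so the decomposition has width 2, which upper-bounds the treewidth. Conversely, {0, 1, 2} is a clique of size 3, and the vertices of any clique must share a bag in every tree decomposition; so some bag has ≥ 3 vertices and tw(G) ≥ 2. Therefore the treewidth is 2.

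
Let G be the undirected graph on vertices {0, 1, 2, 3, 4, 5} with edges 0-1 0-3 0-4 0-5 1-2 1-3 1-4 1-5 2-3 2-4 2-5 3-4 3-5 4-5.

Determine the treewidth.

A width-4 tree decomposition is:
Bags: B1 = {0, 1, 3, 4, 5}  B2 = {1, 2, 3, 4, 5}
Tree: B1–B2
Every bag has size at most 5, so the width is 5 − 1 = 4 and tw(G) ≤ 4. For the lower bound, the 5 vertices {0, 1, 3, 4, 5} are pairwise adjacent, and any tree decomposition puts a clique entirely inside one bag — forcing width ≥ 4. Hence tw(G) = 4 exactly.

4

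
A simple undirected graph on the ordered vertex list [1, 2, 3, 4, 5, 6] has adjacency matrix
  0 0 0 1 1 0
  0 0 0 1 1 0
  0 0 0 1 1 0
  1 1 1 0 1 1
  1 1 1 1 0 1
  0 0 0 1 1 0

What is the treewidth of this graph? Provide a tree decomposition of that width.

Treewidth 2.
One such decomposition:
Bags: B1 = {4, 5, 6}  B2 = {2, 4, 5}  B3 = {3, 4, 5}  B4 = {1, 4, 5}
Tree: B1–B2, B1–B3, B1–B4

Every bag has size at most 3, so the width is 3 − 1 = 2 and tw(G) ≤ 2. Conversely, {1, 4, 5} is a clique of size 3, and the vertices of any clique must share a bag in every tree decomposition; so some bag has ≥ 3 vertices and tw(G) ≥ 2. Combining the bounds, tw(G) = 2.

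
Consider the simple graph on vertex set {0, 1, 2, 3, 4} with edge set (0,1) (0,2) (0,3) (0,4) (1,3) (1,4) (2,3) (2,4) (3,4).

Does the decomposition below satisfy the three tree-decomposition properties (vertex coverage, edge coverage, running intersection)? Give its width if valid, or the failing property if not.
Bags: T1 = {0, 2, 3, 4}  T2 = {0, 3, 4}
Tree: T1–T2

No — vertex 1 appears in no bag.

A tree decomposition must satisfy three properties: every vertex lies in some bag; for every edge, both endpoints lie together in some bag; and for every vertex, the bags containing it form a connected subtree. Here vertex 1 appears in no bag, so the decomposition is invalid.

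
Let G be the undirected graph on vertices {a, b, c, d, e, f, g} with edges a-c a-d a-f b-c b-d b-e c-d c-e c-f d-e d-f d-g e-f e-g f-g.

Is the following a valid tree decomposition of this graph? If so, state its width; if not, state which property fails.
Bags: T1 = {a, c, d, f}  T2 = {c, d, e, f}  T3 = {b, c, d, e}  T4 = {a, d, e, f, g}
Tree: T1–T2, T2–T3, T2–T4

No — bags containing vertex a are not connected in the tree.

A tree decomposition must satisfy three properties: every vertex lies in some bag; for every edge, both endpoints lie together in some bag; and for every vertex, the bags containing it form a connected subtree. Here bags containing vertex a are not connected in the tree, so the decomposition is invalid.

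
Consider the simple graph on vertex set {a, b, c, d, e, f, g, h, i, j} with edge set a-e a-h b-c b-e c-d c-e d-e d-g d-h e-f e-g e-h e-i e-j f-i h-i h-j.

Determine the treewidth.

A width-2 tree decomposition is:
Bags: B1 = {e, h, j}  B2 = {d, e, h}  B3 = {c, d, e}  B4 = {e, h, i}  B5 = {a, e, h}  B6 = {b, c, e}  B7 = {e, f, i}  B8 = {d, e, g}
Tree: B1–B2, B2–B3, B2–B4, B4–B5, B3–B6, B4–B7, B2–B8
Every bag has size at most 3, so the width is 3 − 1 = 2 and tw(G) ≤ 2. Conversely, {e, f, i} is a clique of size 3, and the vertices of any clique must share a bag in every tree decomposition; so some bag has ≥ 3 vertices and tw(G) ≥ 2. Combining the bounds, tw(G) = 2.

2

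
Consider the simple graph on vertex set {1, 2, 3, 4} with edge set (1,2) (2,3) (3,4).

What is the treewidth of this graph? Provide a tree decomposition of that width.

Treewidth 1.
Bags: B1 = {2, 3}  B2 = {1, 2}  B3 = {3, 4}
Tree: B1–B2, B1–B3

Each bag holds 2 vertices, so the decomposition has width 1, which upper-bounds the treewidth. G has an edge, so its treewidth is at least 1. Combining the bounds, tw(G) = 1.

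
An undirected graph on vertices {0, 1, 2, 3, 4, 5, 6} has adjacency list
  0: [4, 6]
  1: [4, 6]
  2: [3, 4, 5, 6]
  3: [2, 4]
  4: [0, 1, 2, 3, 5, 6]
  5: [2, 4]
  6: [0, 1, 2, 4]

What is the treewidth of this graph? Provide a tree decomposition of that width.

Each bag holds 3 vertices, so the decomposition has width 2, which upper-bounds the treewidth. Conversely, {0, 4, 6} is a clique of size 3, and the vertices of any clique must share a bag in every tree decomposition; so some bag has ≥ 3 vertices and tw(G) ≥ 2. Combining the bounds, tw(G) = 2.

Treewidth 2.
Bags: B1 = {2, 3, 4}  B2 = {2, 4, 6}  B3 = {0, 4, 6}  B4 = {1, 4, 6}  B5 = {2, 4, 5}
Tree: B1–B2, B2–B3, B2–B4, B1–B5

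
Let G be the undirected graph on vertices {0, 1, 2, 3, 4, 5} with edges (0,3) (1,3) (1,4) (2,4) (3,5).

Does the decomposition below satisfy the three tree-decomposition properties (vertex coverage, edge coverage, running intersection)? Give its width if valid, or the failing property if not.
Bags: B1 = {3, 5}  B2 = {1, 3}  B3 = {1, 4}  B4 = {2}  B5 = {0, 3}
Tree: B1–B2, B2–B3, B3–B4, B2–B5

A tree decomposition must satisfy three properties: every vertex lies in some bag; for every edge, both endpoints lie together in some bag; and for every vertex, the bags containing it form a connected subtree. Here edge (4,2) lies in no bag, so the decomposition is invalid.

No — edge (4,2) lies in no bag.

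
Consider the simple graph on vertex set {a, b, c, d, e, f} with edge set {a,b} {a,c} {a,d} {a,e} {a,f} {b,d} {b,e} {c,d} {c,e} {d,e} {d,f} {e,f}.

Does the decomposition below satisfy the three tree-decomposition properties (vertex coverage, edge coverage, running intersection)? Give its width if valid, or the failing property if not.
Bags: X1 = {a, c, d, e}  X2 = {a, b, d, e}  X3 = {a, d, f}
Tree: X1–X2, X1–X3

No — edge (e,f) lies in no bag.

A tree decomposition must satisfy three properties: every vertex lies in some bag; for every edge, both endpoints lie together in some bag; and for every vertex, the bags containing it form a connected subtree. Here edge (e,f) lies in no bag, so the decomposition is invalid.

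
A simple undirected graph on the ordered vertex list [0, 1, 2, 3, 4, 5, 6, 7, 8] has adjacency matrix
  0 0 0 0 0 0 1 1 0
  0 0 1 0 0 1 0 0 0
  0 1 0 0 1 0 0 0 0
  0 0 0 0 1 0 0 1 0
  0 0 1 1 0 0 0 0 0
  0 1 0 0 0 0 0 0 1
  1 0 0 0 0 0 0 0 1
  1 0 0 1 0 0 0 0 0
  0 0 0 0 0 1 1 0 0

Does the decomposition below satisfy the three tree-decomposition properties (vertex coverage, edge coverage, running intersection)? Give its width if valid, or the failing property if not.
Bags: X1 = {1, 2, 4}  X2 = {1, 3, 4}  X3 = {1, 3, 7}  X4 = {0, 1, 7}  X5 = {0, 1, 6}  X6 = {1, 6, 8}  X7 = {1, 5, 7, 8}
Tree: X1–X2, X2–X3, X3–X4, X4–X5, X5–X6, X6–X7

A tree decomposition must satisfy three properties: every vertex lies in some bag; for every edge, both endpoints lie together in some bag; and for every vertex, the bags containing it form a connected subtree. Here bags containing vertex 7 are not connected in the tree, so the decomposition is invalid.

No — bags containing vertex 7 are not connected in the tree.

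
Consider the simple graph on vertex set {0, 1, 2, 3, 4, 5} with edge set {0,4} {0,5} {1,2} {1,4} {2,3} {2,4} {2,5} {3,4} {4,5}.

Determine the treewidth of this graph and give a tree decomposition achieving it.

Treewidth 2.
One optimal decomposition is:
Bags: B1 = {0, 4, 5}  B2 = {2, 4, 5}  B3 = {1, 2, 4}  B4 = {2, 3, 4}
Tree: B1–B2, B2–B3, B2–B4

Each bag holds 3 vertices, so the decomposition has width 2, which upper-bounds the treewidth. On the other hand G contains the 3-clique {0, 4, 5}. A clique must lie in a single bag of any decomposition, so no decomposition can have width below 2. Therefore the treewidth is 2.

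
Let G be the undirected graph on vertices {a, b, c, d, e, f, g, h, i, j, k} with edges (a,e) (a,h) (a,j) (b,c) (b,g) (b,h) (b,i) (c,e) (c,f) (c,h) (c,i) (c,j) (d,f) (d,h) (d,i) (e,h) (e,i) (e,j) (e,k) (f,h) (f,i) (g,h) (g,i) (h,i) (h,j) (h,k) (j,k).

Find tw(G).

A width-3 tree decomposition is:
Bags: B1 = {c, e, h, j}  B2 = {c, e, h, i}  B3 = {c, f, h, i}  B4 = {d, f, h, i}  B5 = {b, c, h, i}  B6 = {a, e, h, j}  B7 = {b, g, h, i}  B8 = {e, h, j, k}
Tree: B1–B2, B2–B3, B3–B4, B3–B5, B1–B6, B5–B7, B6–B8
Each bag holds 4 vertices, so the decomposition has width 3, which upper-bounds the treewidth. Conversely, {c, e, h, j} is a clique of size 4, and the vertices of any clique must share a bag in every tree decomposition; so some bag has ≥ 4 vertices and tw(G) ≥ 3. Combining the bounds, tw(G) = 3.

3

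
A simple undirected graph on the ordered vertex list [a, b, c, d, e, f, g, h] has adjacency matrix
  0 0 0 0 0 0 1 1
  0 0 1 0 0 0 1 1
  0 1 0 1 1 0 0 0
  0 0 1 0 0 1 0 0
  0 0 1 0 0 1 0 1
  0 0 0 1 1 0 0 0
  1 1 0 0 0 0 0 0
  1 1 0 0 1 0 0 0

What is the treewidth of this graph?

2

A width-2 tree decomposition is:
Bags: B1 = {d, e, f}  B2 = {c, d, e}  B3 = {c, e, h}  B4 = {b, c, h}  B5 = {a, b, h}  B6 = {a, b, g}
Tree: B1–B2, B2–B3, B3–B4, B4–B5, B5–B6
Each bag holds 3 vertices, so the decomposition has width 2, which upper-bounds the treewidth. For the lower bound, G contains the cycle f–d–c–e–f, so G is not a forest; only forests have treewidth ≤ 1, hence tw(G) ≥ 2. Therefore the treewidth is 2.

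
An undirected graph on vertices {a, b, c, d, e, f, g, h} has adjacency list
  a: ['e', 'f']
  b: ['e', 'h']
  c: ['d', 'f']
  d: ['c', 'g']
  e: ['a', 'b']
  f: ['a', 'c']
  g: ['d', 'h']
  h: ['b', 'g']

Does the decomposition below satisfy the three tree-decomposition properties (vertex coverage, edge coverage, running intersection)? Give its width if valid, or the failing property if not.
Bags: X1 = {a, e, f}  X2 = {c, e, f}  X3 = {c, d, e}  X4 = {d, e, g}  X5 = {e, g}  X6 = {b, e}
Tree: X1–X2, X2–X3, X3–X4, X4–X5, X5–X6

A tree decomposition must satisfy three properties: every vertex lies in some bag; for every edge, both endpoints lie together in some bag; and for every vertex, the bags containing it form a connected subtree. Here vertex h appears in no bag, so the decomposition is invalid.

No — vertex h appears in no bag.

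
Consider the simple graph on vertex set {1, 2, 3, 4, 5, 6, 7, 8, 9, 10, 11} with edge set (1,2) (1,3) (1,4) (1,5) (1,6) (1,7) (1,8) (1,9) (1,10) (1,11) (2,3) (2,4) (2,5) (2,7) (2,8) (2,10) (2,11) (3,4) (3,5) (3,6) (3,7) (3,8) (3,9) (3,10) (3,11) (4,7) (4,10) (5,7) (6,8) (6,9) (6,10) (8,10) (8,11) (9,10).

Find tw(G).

A width-4 tree decomposition is:
Bags: B1 = {1, 3, 6, 8, 10}  B2 = {1, 2, 3, 8, 10}  B3 = {1, 2, 3, 4, 10}  B4 = {1, 2, 3, 4, 7}  B5 = {1, 2, 3, 8, 11}  B6 = {1, 3, 6, 9, 10}  B7 = {1, 2, 3, 5, 7}
Tree: B1–B2, B2–B3, B3–B4, B2–B5, B1–B6, B4–B7
Each bag holds 5 vertices, so the decomposition has width 4, which upper-bounds the treewidth. For the lower bound, the 5 vertices {1, 3, 6, 9, 10} are pairwise adjacent, and any tree decomposition puts a clique entirely inside one bag — forcing width ≥ 4. Combining the bounds, tw(G) = 4.

4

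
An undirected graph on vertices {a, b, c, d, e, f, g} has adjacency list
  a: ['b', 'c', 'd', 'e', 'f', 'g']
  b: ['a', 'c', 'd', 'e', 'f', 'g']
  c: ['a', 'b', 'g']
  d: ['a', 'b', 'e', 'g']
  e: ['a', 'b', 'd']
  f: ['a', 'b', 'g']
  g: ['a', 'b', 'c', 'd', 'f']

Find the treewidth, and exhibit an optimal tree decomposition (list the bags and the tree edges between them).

Each bag holds 4 vertices, so the decomposition has width 3, which upper-bounds the treewidth. For the lower bound, the 4 vertices {a, b, d, g} are pairwise adjacent, and any tree decomposition puts a clique entirely inside one bag — forcing width ≥ 3. Combining the bounds, tw(G) = 3.

Treewidth 3.
One such decomposition:
Bags: B1 = {a, b, f, g}  B2 = {a, b, d, g}  B3 = {a, b, d, e}  B4 = {a, b, c, g}
Tree: B1–B2, B2–B3, B2–B4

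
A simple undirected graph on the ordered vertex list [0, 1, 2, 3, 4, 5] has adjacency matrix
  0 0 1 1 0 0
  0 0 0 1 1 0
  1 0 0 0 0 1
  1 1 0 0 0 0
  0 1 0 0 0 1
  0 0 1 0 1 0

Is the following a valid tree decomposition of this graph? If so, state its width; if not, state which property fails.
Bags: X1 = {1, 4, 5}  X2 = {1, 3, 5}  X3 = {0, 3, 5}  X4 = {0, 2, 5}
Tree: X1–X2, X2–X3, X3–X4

Every vertex of G appears in some bag (union = {0, 1, 2, 3, 4, 5}); every edge is covered by a bag; and for each vertex v the set of bags containing v is connected in the bag tree. The decomposition is therefore valid. The largest bag has 3 vertices, so the width is 2.

Yes; width 2.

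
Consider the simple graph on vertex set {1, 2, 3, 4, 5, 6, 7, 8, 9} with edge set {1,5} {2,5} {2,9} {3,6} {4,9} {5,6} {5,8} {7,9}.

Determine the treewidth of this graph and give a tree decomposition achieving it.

Treewidth 1.
Bags: B1 = {2, 9}  B2 = {2, 5}  B3 = {7, 9}  B4 = {5, 6}  B5 = {3, 6}  B6 = {1, 5}  B7 = {5, 8}  B8 = {4, 9}
Tree: B1–B2, B1–B3, B2–B4, B4–B5, B2–B6, B6–B7, B1–B8

Each bag holds 2 vertices, so the decomposition has width 1, which upper-bounds the treewidth. Any graph with an edge has treewidth ≥ 1, and G has the edge 2–9. Hence tw(G) = 1 exactly.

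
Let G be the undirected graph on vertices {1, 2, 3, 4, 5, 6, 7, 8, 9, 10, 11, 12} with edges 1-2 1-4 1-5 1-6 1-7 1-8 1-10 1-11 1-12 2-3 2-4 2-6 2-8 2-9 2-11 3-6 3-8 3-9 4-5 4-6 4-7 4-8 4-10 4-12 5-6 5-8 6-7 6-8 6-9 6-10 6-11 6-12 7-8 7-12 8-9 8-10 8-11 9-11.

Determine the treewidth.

4

A width-4 tree decomposition is:
Bags: B1 = {1, 2, 4, 6, 8}  B2 = {1, 2, 6, 8, 11}  B3 = {2, 6, 8, 9, 11}  B4 = {1, 4, 6, 8, 10}  B5 = {1, 4, 5, 6, 8}  B6 = {1, 4, 6, 7, 8}  B7 = {2, 3, 6, 8, 9}  B8 = {1, 4, 6, 7, 12}
Tree: B1–B2, B2–B3, B1–B4, B4–B5, B1–B6, B3–B7, B6–B8
The largest bag has 5 vertices, giving width 4; this decomposition certifies tw(G) ≤ 4. On the other hand G contains the 5-clique {1, 2, 6, 8, 11}. A clique must lie in a single bag of any decomposition, so no decomposition can have width below 4. The upper and lower bounds meet at 4, so that is the treewidth.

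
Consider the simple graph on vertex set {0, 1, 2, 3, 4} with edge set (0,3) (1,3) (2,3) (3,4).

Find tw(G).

1

A width-1 tree decomposition is:
Bags: B1 = {3, 4}  B2 = {2, 3}  B3 = {1, 3}  B4 = {0, 3}
Tree: B1–B2, B1–B3, B3–B4
Every bag has size at most 2, so the width is 2 − 1 = 1 and tw(G) ≤ 1. G has an edge, so its treewidth is at least 1. Combining the bounds, tw(G) = 1.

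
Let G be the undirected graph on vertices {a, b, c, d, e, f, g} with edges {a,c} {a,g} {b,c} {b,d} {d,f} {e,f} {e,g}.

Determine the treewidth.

2

A width-2 tree decomposition is:
Bags: B1 = {b, c, d}  B2 = {a, c, d}  B3 = {a, d, g}  B4 = {d, e, g}  B5 = {d, e, f}
Tree: B1–B2, B2–B3, B3–B4, B4–B5
Each bag holds 3 vertices, so the decomposition has width 2, which upper-bounds the treewidth. Since d–b–c–a–g–e–f–d is a cycle in G, G is not acyclic. Forests are exactly the graphs of treewidth ≤ 1, so tw(G) ≥ 2. Therefore the treewidth is 2.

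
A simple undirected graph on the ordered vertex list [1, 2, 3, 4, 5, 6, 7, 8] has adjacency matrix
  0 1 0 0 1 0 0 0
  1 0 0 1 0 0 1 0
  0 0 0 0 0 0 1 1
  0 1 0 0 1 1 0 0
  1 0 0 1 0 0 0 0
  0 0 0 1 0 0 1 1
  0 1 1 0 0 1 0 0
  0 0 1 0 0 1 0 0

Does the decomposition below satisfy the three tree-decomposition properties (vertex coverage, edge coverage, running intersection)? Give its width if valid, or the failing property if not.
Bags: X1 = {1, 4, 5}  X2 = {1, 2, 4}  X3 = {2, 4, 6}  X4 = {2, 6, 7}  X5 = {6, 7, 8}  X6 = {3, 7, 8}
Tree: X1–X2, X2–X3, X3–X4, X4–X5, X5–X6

Yes; width 2.

Every vertex of G appears in some bag (union = {1, 2, 3, 4, 5, 6, 7, 8}); every edge is covered by a bag; and for each vertex v the set of bags containing v is connected in the bag tree. The decomposition is therefore valid. The largest bag has 3 vertices, so the width is 2.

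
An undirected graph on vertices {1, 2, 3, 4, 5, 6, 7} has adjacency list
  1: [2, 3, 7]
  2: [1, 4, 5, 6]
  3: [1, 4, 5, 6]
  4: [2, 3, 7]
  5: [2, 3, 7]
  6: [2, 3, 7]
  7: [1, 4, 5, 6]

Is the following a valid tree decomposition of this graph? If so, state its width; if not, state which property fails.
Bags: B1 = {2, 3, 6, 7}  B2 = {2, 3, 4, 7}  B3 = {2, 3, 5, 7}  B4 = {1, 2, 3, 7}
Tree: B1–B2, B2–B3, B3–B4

Yes; width 3.

Every vertex of G appears in some bag (union = {1, 2, 3, 4, 5, 6, 7}); every edge is covered by a bag; and for each vertex v the set of bags containing v is connected in the bag tree. The decomposition is therefore valid. The largest bag has 4 vertices, so the width is 3.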